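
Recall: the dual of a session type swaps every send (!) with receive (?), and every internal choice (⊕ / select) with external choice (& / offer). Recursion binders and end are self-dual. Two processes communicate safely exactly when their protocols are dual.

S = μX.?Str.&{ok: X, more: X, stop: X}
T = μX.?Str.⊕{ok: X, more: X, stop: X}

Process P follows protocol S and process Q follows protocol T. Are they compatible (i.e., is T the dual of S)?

NO

μX | μX  match (rec unchanged)
  ?Str | ?Str  ✗ same direction on both sides — not dual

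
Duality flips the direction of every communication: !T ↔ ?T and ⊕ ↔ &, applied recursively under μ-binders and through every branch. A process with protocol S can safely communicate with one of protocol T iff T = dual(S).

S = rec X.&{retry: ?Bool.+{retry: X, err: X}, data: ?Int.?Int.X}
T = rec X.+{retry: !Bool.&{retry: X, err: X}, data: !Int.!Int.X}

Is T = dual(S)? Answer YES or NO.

YES

rec X | rec X  match (μ self-dual)
  &{retry,data} | +{retry,data}  match labels match
    • retry:
      ?Bool | !Bool  match
        +{retry,err} | &{retry,err}  match labels match
          • retry:
            X | X  match
          • err:
            X | X  match
    • data:
      ?Int | !Int  match
        ?Int | !Int  match
          X | X  match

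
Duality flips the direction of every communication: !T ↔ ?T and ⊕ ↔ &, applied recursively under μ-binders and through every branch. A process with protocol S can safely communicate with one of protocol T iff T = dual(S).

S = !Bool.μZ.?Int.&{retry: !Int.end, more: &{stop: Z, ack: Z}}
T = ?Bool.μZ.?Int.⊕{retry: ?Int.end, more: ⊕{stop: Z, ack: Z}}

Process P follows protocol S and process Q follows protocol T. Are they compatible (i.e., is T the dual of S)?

NO

!Bool | ?Bool  ✓
  μZ | μZ  ✓ (binder kept)
    ?Int | ?Int  ✗ same direction on both sides — not dual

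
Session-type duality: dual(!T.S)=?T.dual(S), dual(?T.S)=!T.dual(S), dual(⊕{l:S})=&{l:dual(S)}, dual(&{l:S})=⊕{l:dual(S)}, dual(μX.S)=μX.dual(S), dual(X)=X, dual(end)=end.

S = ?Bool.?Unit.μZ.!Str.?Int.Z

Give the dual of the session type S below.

?Bool ↦ !Bool
  ?Unit ↦ !Unit
    μZ ↦ μZ  (rec unchanged)
      !Str ↦ ?Str
        ?Int ↦ !Int
          dual(Z) = Z

!Bool.!Unit.μZ.?Str.!Int.Z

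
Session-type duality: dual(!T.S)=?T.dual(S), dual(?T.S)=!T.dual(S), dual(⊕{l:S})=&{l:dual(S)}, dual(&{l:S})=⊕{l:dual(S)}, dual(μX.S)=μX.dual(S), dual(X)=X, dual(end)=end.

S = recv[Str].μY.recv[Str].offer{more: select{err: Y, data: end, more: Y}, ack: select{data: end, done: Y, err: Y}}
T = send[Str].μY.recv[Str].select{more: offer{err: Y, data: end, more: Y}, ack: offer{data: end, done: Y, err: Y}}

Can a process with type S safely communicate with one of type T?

NO

recv[Str] ‖ send[Str]  match
  μY ‖ μY  match (rec unchanged)
    recv[Str] ‖ recv[Str]  ✗ same direction on both sides — not dual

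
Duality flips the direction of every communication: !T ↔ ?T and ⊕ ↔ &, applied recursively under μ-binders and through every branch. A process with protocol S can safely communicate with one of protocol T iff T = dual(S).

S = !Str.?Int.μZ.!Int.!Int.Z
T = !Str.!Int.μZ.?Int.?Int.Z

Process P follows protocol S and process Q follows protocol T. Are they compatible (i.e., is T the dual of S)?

!Str ‖ !Str  ✗ same direction on both sides — not dual

NO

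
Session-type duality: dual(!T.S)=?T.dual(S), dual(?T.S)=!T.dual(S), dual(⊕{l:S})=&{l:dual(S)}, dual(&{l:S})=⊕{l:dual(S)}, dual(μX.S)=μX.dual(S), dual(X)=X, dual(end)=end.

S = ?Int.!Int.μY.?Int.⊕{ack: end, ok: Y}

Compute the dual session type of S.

!Int.?Int.μY.!Int.&{ack: end, ok: Y}

?Int = !Int
  !Int = ?Int
    μY = μY  (rec unchanged)
      ?Int = !Int
        ⊕{ack,ok} = &{ack,ok}  (select→offer)
          case ack:
            end self-dual
          case ok:
            Y self-dual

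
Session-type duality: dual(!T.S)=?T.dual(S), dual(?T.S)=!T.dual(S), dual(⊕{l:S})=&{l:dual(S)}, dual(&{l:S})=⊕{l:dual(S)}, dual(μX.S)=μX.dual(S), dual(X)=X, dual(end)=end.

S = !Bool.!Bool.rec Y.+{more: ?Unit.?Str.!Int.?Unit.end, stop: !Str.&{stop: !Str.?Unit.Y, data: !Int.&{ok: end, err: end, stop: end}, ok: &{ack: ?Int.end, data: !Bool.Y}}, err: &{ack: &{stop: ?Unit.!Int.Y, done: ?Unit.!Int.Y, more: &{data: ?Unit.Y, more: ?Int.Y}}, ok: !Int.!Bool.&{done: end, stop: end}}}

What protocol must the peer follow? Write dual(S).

!Bool ↦ ?Bool
  !Bool ↦ ?Bool
    rec Y ↦ rec Y  (μ self-dual)
      +{more,stop,err} ↦ &{more,stop,err}  (⊕→&)
        case more:
          ?Unit ↦ !Unit
            ?Str ↦ !Str
              !Int ↦ ?Int
                ?Unit ↦ !Unit
                  dual(end) = end
        case stop:
          !Str ↦ ?Str
            &{stop,data,ok} ↦ +{stop,data,ok}  (external→internal)
              case stop:
                !Str ↦ ?Str
                  ?Unit ↦ !Unit
                    dual(Y) = Y
              case data:
                !Int ↦ ?Int
                  &{ok,err,stop} ↦ +{ok,err,stop}  (external→internal)
                    case ok:
                      dual(end) = end
                    case err:
                      dual(end) = end
                    case stop:
                      dual(end) = end
              case ok:
                &{ack,data} ↦ +{ack,data}  (external→internal)
                  case ack:
                    ?Int ↦ !Int
                      dual(end) = end
                  case data:
                    !Bool ↦ ?Bool
                      dual(Y) = Y
        case err:
          &{ack,ok} ↦ +{ack,ok}  (external→internal)
            case ack:
              &{stop,done,more} ↦ +{stop,done,more}  (external→internal)
                case stop:
                  ?Unit ↦ !Unit
                    !Int ↦ ?Int
                      dual(Y) = Y
                case done:
                  ?Unit ↦ !Unit
                    !Int ↦ ?Int
                      dual(Y) = Y
                case more:
                  &{data,more} ↦ +{data,more}  (external→internal)
                    case data:
                      ?Unit ↦ !Unit
                        dual(Y) = Y
                    case more:
                      ?Int ↦ !Int
                        dual(Y) = Y
            case ok:
              !Int ↦ ?Int
                !Bool ↦ ?Bool
                  &{done,stop} ↦ +{done,stop}  (external→internal)
                    case done:
                      dual(end) = end
                    case stop:
                      dual(end) = end

?Bool.?Bool.rec Y.&{more: !Unit.!Str.?Int.!Unit.end, stop: ?Str.+{stop: ?Str.!Unit.Y, data: ?Int.+{ok: end, err: end, stop: end}, ok: +{ack: !Int.end, data: ?Bool.Y}}, err: +{ack: +{stop: !Unit.?Int.Y, done: !Unit.?Int.Y, more: +{data: !Unit.Y, more: !Int.Y}}, ok: ?Int.?Bool.+{done: end, stop: end}}}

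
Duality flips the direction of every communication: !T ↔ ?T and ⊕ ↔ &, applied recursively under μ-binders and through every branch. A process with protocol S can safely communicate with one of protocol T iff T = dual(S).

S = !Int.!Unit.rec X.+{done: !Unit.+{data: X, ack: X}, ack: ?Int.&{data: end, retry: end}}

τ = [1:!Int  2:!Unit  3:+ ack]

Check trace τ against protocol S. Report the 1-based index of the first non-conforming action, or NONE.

NONE

step 1: !Int  ✓  residual = !Unit.rec X.…
step 2: !Unit  ✓  residual = rec X.…
step 3: + ack  ✓  residual = ?Int.&{data: end, retry: end}
τ conforms to S (length 3)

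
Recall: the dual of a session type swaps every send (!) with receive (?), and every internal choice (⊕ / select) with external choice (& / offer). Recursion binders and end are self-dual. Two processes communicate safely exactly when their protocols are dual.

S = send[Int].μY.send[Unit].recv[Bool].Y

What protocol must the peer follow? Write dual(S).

recv[Int].μY.recv[Unit].send[Bool].Y

send[Int] ↦ recv[Int]
  μY ↦ μY  (rec unchanged)
    send[Unit] ↦ recv[Unit]
      recv[Bool] ↦ send[Bool]
        dual(Y) = Y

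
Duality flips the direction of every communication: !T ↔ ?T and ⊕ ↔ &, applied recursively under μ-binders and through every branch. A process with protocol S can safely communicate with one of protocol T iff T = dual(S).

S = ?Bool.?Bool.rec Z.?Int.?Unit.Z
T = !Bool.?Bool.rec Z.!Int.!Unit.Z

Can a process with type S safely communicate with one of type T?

NO

?Bool | !Bool  match
  ?Bool | ?Bool  ✗ same direction on both sides — not dual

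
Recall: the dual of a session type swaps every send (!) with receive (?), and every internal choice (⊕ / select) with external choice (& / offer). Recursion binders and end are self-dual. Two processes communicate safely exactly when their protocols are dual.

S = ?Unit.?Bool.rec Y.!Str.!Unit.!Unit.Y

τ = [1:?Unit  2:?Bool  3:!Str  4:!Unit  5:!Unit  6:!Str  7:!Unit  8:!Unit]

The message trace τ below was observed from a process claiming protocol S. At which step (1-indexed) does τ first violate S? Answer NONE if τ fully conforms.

NONE

step 1: ?Unit  match  cont: ?Bool.rec Y.…
step 2: ?Bool  match  cont: rec Y.…
step 3: !Str  match  cont: !Unit.!Unit.rec Y.…
step 4: !Unit  match  cont: !Unit.rec Y.…
step 5: !Unit  match  cont: rec Y.…
step 6: !Str  match  cont: !Unit.!Unit.rec Y.…
step 7: !Unit  match  cont: !Unit.rec Y.…
step 8: !Unit  match  cont: rec Y.…
all 8 steps conform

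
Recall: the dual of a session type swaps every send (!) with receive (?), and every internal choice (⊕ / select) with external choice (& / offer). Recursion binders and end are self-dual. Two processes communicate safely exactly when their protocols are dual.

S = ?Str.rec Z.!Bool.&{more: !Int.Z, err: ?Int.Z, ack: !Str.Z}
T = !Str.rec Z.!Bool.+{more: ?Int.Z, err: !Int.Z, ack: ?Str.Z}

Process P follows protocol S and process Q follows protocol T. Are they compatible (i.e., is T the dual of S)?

NO

?Str | !Str  ✓
  rec Z | rec Z  ✓ (rec unchanged)
    !Bool | !Bool  ✗ same direction on both sides — not dual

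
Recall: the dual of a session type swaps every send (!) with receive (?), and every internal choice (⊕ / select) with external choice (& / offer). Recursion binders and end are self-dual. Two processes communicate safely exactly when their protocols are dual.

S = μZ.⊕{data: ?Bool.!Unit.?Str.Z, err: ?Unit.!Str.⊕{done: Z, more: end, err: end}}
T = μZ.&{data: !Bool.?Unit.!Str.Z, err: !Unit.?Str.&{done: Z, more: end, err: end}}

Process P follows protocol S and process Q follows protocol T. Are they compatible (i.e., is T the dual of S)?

YES

μZ | μZ  ok (μ self-dual)
  ⊕{data,err} | &{data,err}  ok same labels
    [data]
      ?Bool | !Bool  ok
        !Unit | ?Unit  ok
          ?Str | !Str  ok
            Z | Z  ok
    [err]
      ?Unit | !Unit  ok
        !Str | ?Str  ok
          ⊕{done,more,err} | &{done,more,err}  ok same labels
            [done]
              Z | Z  ok
            [more]
              end | end  ok
            [err]
              end | end  ok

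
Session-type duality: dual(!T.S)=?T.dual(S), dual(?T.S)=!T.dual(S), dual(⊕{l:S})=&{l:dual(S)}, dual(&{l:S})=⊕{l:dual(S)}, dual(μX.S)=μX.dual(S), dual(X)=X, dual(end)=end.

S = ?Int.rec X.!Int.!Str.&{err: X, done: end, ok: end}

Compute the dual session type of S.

!Int.rec X.?Int.?Str.+{err: X, done: end, ok: end}

?Int = !Int
  rec X = rec X  (rec unchanged)
    !Int = ?Int
      !Str = ?Str
        &{err,done,ok} = +{err,done,ok}  (external→internal)
          • err:
            X self-dual
          • done:
            end self-dual
          • ok:
            end self-dual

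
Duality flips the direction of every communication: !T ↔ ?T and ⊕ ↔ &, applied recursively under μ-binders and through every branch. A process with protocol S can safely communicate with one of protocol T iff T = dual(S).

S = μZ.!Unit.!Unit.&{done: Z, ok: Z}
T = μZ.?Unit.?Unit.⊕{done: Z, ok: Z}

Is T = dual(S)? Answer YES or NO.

YES

μZ ‖ μZ  ok (rec unchanged)
  !Unit ‖ ?Unit  ok
    !Unit ‖ ?Unit  ok
      &{done,ok} ‖ ⊕{done,ok}  ok same labels
        case done:
          Z ‖ Z  ok
        case ok:
          Z ‖ Z  ok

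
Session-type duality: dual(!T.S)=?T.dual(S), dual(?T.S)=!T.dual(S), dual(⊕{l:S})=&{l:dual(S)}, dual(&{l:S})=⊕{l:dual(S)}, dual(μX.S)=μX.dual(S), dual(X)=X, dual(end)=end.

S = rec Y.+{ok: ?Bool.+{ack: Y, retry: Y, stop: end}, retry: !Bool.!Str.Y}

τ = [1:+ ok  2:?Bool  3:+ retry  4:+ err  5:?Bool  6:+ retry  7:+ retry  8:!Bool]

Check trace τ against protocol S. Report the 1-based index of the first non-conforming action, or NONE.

step 1: + ok  ✓  now at ?Bool.+{ack: rec Y.…, retry: rec Y.…, stop: end}
step 2: ?Bool  ✓  now at +{ack: rec Y.…, retry: rec Y.…, stop: end}
step 3: + retry  ✓  now at rec Y.…
step 4: got + err, protocol expects + ok or + retry  ✗

4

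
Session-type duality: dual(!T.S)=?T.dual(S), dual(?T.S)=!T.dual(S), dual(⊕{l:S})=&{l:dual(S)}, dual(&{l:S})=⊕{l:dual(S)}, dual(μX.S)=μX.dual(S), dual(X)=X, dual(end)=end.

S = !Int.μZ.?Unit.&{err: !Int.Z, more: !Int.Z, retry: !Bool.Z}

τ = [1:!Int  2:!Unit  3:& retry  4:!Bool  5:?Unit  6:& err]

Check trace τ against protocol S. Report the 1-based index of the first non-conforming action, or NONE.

step 1: !Int  ok  cont: μZ.…
step 2: got !Unit, protocol expects ?Unit  ✗

2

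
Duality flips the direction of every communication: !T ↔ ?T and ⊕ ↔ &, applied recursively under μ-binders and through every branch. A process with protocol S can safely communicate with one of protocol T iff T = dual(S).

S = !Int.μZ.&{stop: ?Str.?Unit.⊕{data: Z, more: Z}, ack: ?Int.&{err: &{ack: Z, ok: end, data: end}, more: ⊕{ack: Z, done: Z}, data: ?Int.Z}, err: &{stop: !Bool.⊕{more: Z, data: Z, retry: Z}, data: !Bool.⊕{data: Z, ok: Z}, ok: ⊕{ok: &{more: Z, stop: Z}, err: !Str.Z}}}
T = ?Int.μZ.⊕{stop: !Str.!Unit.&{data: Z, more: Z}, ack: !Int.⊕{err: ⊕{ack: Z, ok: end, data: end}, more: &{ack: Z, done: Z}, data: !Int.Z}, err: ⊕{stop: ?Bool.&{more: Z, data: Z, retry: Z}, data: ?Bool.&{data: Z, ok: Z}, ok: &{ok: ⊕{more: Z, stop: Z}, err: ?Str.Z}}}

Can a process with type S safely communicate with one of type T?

YES

!Int | ?Int  ok
  μZ | μZ  ok (rec unchanged)
    &{stop,ack,err} | ⊕{stop,ack,err}  ok labels match
      case stop:
        ?Str | !Str  ok
          ?Unit | !Unit  ok
            ⊕{data,more} | &{data,more}  ok labels match
              case data:
                Z | Z  ok
              case more:
                Z | Z  ok
      case ack:
        ?Int | !Int  ok
          &{err,more,data} | ⊕{err,more,data}  ok labels match
            case err:
              &{ack,ok,data} | ⊕{ack,ok,data}  ok labels match
                case ack:
                  Z | Z  ok
                case ok:
                  end | end  ok
                case data:
                  end | end  ok
            case more:
              ⊕{ack,done} | &{ack,done}  ok labels match
                case ack:
                  Z | Z  ok
                case done:
                  Z | Z  ok
            case data:
              ?Int | !Int  ok
                Z | Z  ok
      case err:
        &{stop,data,ok} | ⊕{stop,data,ok}  ok labels match
          case stop:
            !Bool | ?Bool  ok
              ⊕{more,data,retry} | &{more,data,retry}  ok labels match
                case more:
                  Z | Z  ok
                case data:
                  Z | Z  ok
                case retry:
                  Z | Z  ok
          case data:
            !Bool | ?Bool  ok
              ⊕{data,ok} | &{data,ok}  ok labels match
                case data:
                  Z | Z  ok
                case ok:
                  Z | Z  ok
          case ok:
            ⊕{ok,err} | &{ok,err}  ok labels match
              case ok:
                &{more,stop} | ⊕{more,stop}  ok labels match
                  case more:
                    Z | Z  ok
                  case stop:
                    Z | Z  ok
              case err:
                !Str | ?Str  ok
                  Z | Z  ok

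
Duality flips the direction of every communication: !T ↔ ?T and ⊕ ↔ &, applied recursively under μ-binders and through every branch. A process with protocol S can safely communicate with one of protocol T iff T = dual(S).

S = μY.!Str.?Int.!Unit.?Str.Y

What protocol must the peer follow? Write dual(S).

μY = μY  (binder kept)
  !Str = ?Str
    ?Int = !Int
      !Unit = ?Unit
        ?Str = !Str
          Y self-dual

μY.?Str.!Int.?Unit.!Str.Y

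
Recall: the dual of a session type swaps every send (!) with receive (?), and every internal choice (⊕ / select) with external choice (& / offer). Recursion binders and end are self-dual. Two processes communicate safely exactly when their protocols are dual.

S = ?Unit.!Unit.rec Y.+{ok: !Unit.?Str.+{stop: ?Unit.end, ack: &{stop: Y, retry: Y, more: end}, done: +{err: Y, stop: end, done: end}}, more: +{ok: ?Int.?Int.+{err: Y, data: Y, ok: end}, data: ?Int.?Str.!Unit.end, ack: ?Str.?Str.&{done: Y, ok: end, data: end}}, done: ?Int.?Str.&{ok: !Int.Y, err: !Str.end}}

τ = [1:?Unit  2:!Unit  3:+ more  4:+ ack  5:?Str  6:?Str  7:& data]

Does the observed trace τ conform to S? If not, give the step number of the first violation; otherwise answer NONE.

NONE

@1 ?Unit  ok  state: !Unit.rec Y.…
@2 !Unit  ok  state: rec Y.…
@3 + more  ok  state: +{ok: ?Int.?Int.+{err: rec Y.…, data: rec Y.…, ok: end}, data: ?Int.?Str.!Unit.end, ack: ?Str.?Str.&{done: rec Y.…, ok: end, data: end}}
@4 + ack  ok  state: ?Str.?Str.&{done: rec Y.…, ok: end, data: end}
@5 ?Str  ok  state: ?Str.&{done: rec Y.…, ok: end, data: end}
@6 ?Str  ok  state: &{done: rec Y.…, ok: end, data: end}
@7 & data  ok  state: end
all 7 steps conform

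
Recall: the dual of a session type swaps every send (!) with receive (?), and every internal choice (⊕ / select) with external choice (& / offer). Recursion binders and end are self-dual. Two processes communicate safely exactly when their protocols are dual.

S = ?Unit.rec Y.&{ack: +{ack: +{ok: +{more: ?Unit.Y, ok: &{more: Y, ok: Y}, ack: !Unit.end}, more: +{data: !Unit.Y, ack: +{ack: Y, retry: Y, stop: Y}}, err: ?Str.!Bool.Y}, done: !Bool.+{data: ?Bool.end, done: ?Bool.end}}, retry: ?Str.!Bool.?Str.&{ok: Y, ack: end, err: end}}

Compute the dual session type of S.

?Unit ↦ !Unit
  rec Y ↦ rec Y  (rec unchanged)
    &{ack,retry} ↦ +{ack,retry}  (offer→select)
      case ack:
        +{ack,done} ↦ &{ack,done}  (⊕→&)
          case ack:
            +{ok,more,err} ↦ &{ok,more,err}  (⊕→&)
              case ok:
                +{more,ok,ack} ↦ &{more,ok,ack}  (⊕→&)
                  case more:
                    ?Unit ↦ !Unit
                      Y self-dual
                  case ok:
                    &{more,ok} ↦ +{more,ok}  (offer→select)
                      case more:
                        Y self-dual
                      case ok:
                        Y self-dual
                  case ack:
                    !Unit ↦ ?Unit
                      end self-dual
              case more:
                +{data,ack} ↦ &{data,ack}  (⊕→&)
                  case data:
                    !Unit ↦ ?Unit
                      Y self-dual
                  case ack:
                    +{ack,retry,stop} ↦ &{ack,retry,stop}  (⊕→&)
                      case ack:
                        Y self-dual
                      case retry:
                        Y self-dual
                      case stop:
                        Y self-dual
              case err:
                ?Str ↦ !Str
                  !Bool ↦ ?Bool
                    Y self-dual
          case done:
            !Bool ↦ ?Bool
              +{data,done} ↦ &{data,done}  (⊕→&)
                case data:
                  ?Bool ↦ !Bool
                    end self-dual
                case done:
                  ?Bool ↦ !Bool
                    end self-dual
      case retry:
        ?Str ↦ !Str
          !Bool ↦ ?Bool
            ?Str ↦ !Str
              &{ok,ack,err} ↦ +{ok,ack,err}  (offer→select)
                case ok:
                  Y self-dual
                case ack:
                  end self-dual
                case err:
                  end self-dual

!Unit.rec Y.+{ack: &{ack: &{ok: &{more: !Unit.Y, ok: +{more: Y, ok: Y}, ack: ?Unit.end}, more: &{data: ?Unit.Y, ack: &{ack: Y, retry: Y, stop: Y}}, err: !Str.?Bool.Y}, done: ?Bool.&{data: !Bool.end, done: !Bool.end}}, retry: !Str.?Bool.!Str.+{ok: Y, ack: end, err: end}}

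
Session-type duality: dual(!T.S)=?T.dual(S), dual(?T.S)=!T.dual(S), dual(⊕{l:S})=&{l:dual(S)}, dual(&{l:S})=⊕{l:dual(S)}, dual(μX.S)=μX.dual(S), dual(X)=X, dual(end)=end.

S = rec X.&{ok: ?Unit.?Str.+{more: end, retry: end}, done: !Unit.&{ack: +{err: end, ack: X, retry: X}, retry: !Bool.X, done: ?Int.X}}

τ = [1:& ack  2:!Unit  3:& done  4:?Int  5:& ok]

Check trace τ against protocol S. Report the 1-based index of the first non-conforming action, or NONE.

step 1: got & ack, protocol expects & ok or & done  ✗

1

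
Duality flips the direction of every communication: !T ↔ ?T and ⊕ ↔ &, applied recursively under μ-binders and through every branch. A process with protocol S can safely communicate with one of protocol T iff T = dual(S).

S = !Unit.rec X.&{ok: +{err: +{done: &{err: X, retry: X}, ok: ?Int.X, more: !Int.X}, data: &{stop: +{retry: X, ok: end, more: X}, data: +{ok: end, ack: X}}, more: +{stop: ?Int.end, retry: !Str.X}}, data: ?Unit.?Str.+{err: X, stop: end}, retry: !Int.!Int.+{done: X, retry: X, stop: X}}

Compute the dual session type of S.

!Unit = ?Unit
  rec X = rec X  (rec unchanged)
    &{ok,data,retry} = +{ok,data,retry}  (&→⊕)
      [ok]
        +{err,data,more} = &{err,data,more}  (internal→external)
          [err]
            +{done,ok,more} = &{done,ok,more}  (internal→external)
              [done]
                &{err,retry} = +{err,retry}  (&→⊕)
                  [err]
                    X self-dual
                  [retry]
                    X self-dual
              [ok]
                ?Int = !Int
                  X self-dual
              [more]
                !Int = ?Int
                  X self-dual
          [data]
            &{stop,data} = +{stop,data}  (&→⊕)
              [stop]
                +{retry,ok,more} = &{retry,ok,more}  (internal→external)
                  [retry]
                    X self-dual
                  [ok]
                    end self-dual
                  [more]
                    X self-dual
              [data]
                +{ok,ack} = &{ok,ack}  (internal→external)
                  [ok]
                    end self-dual
                  [ack]
                    X self-dual
          [more]
            +{stop,retry} = &{stop,retry}  (internal→external)
              [stop]
                ?Int = !Int
                  end self-dual
              [retry]
                !Str = ?Str
                  X self-dual
      [data]
        ?Unit = !Unit
          ?Str = !Str
            +{err,stop} = &{err,stop}  (internal→external)
              [err]
                X self-dual
              [stop]
                end self-dual
      [retry]
        !Int = ?Int
          !Int = ?Int
            +{done,retry,stop} = &{done,retry,stop}  (internal→external)
              [done]
                X self-dual
              [retry]
                X self-dual
              [stop]
                X self-dual

?Unit.rec X.+{ok: &{err: &{done: +{err: X, retry: X}, ok: !Int.X, more: ?Int.X}, data: +{stop: &{retry: X, ok: end, more: X}, data: &{ok: end, ack: X}}, more: &{stop: !Int.end, retry: ?Str.X}}, data: !Unit.!Str.&{err: X, stop: end}, retry: ?Int.?Int.&{done: X, retry: X, stop: X}}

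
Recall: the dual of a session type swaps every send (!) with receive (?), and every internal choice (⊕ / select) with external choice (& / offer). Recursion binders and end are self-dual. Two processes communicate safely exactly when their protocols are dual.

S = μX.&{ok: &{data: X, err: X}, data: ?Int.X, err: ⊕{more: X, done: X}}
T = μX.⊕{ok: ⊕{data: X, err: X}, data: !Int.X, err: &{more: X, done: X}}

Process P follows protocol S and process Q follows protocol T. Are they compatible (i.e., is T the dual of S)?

μX | μX  ✓ (rec unchanged)
  &{ok,data,err} | ⊕{ok,data,err}  ✓ labels match
    [ok]
      &{data,err} | ⊕{data,err}  ✓ labels match
        [data]
          X | X  ✓
        [err]
          X | X  ✓
    [data]
      ?Int | !Int  ✓
        X | X  ✓
    [err]
      ⊕{more,done} | &{more,done}  ✓ labels match
        [more]
          X | X  ✓
        [done]
          X | X  ✓

YES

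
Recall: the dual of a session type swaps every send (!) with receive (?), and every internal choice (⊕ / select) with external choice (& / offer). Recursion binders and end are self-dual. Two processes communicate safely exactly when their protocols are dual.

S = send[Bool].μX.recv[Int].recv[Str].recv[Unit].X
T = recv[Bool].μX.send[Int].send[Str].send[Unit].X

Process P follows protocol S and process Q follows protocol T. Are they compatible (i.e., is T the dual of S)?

YES

send[Bool] vs recv[Bool]  match
  μX vs μX  match (μ self-dual)
    recv[Int] vs send[Int]  match
      recv[Str] vs send[Str]  match
        recv[Unit] vs send[Unit]  match
          X vs X  match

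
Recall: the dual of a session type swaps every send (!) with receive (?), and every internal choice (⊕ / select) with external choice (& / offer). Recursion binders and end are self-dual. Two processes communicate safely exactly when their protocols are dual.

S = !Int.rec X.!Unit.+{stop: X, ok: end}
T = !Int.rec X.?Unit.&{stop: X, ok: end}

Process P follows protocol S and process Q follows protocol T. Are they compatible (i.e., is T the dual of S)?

!Int | !Int  ✗ same direction on both sides — not dual

NO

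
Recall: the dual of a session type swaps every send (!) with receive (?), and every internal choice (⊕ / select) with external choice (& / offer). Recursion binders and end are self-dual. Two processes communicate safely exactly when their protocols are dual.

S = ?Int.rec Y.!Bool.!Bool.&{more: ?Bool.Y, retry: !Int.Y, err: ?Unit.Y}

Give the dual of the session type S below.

!Int.rec Y.?Bool.?Bool.+{more: !Bool.Y, retry: ?Int.Y, err: !Unit.Y}

?Int = !Int
  rec Y = rec Y  (rec unchanged)
    !Bool = ?Bool
      !Bool = ?Bool
        &{more,retry,err} = +{more,retry,err}  (&→⊕)
          case more:
            ?Bool = !Bool
              Y self-dual
          case retry:
            !Int = ?Int
              Y self-dual
          case err:
            ?Unit = !Unit
              Y self-dual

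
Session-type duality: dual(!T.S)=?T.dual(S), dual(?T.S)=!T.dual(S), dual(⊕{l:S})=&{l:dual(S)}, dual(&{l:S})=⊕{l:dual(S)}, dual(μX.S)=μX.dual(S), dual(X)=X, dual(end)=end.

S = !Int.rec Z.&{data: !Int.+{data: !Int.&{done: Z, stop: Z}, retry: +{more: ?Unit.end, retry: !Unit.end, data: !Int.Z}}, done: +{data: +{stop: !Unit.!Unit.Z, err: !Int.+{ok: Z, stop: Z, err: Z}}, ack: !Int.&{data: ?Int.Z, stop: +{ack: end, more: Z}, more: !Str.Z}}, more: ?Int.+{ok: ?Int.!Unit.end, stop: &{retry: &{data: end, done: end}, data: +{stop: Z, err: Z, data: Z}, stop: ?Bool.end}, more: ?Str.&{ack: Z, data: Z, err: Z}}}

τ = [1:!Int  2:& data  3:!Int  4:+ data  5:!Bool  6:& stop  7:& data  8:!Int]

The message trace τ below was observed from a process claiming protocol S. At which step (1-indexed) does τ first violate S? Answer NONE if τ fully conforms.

5

step 1: !Int  ok  cont: rec Z.…
step 2: & data  ok  cont: !Int.+{data: !Int.&{done: rec Z.…, stop: rec Z.…}, retry: +{more: ?Unit.end, retry: !Unit.end, data: !Int.rec Z.…}}
step 3: !Int  ok  cont: +{data: !Int.&{done: rec Z.…, stop: rec Z.…}, retry: +{more: ?Unit.end, retry: !Unit.end, data: !Int.rec Z.…}}
step 4: + data  ok  cont: !Int.&{done: rec Z.…, stop: rec Z.…}
step 5: got !Bool, protocol expects !Int  ✗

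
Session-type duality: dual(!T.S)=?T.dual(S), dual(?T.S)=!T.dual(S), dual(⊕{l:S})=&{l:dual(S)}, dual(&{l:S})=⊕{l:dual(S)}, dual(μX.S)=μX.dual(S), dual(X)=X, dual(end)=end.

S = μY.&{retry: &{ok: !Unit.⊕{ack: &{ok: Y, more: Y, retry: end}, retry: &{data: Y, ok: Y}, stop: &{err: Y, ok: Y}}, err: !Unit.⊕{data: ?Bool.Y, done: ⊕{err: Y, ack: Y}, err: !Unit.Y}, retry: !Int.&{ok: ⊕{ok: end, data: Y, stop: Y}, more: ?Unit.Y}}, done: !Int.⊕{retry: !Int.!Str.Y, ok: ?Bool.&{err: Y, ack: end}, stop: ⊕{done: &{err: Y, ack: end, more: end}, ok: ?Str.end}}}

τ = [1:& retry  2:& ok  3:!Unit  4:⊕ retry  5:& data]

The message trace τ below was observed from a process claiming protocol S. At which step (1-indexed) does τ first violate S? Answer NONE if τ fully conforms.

NONE

step 1: & retry  ok  residual = &{ok: !Unit.⊕{ack: &{ok: μY.…, more: μY.…, retry: end}, retry: &{data: μY.…, ok: μY.…}, stop: &{err: μY.…, ok: μY.…}}, err: !Unit.⊕{data: ?Bool.μY.…, done: ⊕{err: μY.…, ack: μY.…}, err: !Unit.μY.…}, retry: !Int.&{ok: ⊕{ok: end, data: μY.…, stop: μY.…}, more: ?Unit.μY.…}}
step 2: & ok  ok  residual = !Unit.⊕{ack: &{ok: μY.…, more: μY.…, retry: end}, retry: &{data: μY.…, ok: μY.…}, stop: &{err: μY.…, ok: μY.…}}
step 3: !Unit  ok  residual = ⊕{ack: &{ok: μY.…, more: μY.…, retry: end}, retry: &{data: μY.…, ok: μY.…}, stop: &{err: μY.…, ok: μY.…}}
step 4: ⊕ retry  ok  residual = &{data: μY.…, ok: μY.…}
step 5: & data  ok  residual = μY.…
all 5 steps conform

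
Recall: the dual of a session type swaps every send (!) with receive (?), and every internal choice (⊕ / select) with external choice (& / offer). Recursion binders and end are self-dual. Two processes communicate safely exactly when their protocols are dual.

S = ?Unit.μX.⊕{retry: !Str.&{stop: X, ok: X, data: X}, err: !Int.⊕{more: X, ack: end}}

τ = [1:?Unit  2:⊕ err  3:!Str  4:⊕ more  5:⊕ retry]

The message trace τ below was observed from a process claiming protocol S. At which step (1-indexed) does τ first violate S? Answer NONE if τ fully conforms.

3

step 1: ?Unit  ✓  residual = μX.…
step 2: ⊕ err  ✓  residual = !Int.⊕{more: μX.…, ack: end}
step 3: got !Str, protocol expects !Int  ✗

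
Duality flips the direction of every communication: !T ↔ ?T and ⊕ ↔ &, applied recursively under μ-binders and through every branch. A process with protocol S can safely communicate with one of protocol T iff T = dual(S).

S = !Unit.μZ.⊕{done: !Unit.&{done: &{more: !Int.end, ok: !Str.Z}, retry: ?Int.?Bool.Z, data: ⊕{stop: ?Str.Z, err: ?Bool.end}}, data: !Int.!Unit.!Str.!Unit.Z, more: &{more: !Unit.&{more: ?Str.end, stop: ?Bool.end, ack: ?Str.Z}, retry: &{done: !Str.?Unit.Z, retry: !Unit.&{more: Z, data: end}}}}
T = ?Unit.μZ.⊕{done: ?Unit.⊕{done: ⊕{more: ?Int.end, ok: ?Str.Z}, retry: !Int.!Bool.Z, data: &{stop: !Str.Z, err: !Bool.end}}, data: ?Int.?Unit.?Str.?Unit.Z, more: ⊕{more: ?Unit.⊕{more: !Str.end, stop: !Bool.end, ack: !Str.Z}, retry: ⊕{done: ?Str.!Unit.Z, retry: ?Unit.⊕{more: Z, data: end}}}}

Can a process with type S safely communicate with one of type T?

!Unit vs ?Unit  ok
  μZ vs μZ  ok (μ self-dual)
    ⊕{done,data,more} vs ⊕{done,data,more}  ✗ choice polarity not flipped — not dual

NO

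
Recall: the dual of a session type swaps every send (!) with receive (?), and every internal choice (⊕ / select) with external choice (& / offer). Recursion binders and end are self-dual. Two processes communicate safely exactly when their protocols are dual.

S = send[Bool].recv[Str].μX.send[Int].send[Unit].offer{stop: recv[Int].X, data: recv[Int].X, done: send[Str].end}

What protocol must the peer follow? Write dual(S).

recv[Bool].send[Str].μX.recv[Int].recv[Unit].select{stop: send[Int].X, data: send[Int].X, done: recv[Str].end}

send[Bool] = recv[Bool]
  recv[Str] = send[Str]
    μX = μX  (μ self-dual)
      send[Int] = recv[Int]
        send[Unit] = recv[Unit]
          offer{stop,data,done} = select{stop,data,done}  (&→⊕)
            case stop:
              recv[Int] = send[Int]
                dual(X) = X
            case data:
              recv[Int] = send[Int]
                dual(X) = X
            case done:
              send[Str] = recv[Str]
                dual(end) = end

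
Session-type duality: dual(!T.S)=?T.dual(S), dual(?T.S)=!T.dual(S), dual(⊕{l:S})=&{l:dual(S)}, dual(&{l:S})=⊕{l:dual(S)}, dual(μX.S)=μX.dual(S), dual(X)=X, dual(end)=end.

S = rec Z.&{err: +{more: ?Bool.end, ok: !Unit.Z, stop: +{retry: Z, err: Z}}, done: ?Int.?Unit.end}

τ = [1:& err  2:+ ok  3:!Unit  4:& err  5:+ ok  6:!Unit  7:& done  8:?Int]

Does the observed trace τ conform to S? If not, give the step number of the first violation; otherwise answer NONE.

NONE

[1] & err  ok  now at +{more: ?Bool.end, ok: !Unit.rec Z.…, stop: +{retry: rec Z.…, err: rec Z.…}}
[2] + ok  ok  now at !Unit.rec Z.…
[3] !Unit  ok  now at rec Z.…
[4] & err  ok  now at +{more: ?Bool.end, ok: !Unit.rec Z.…, stop: +{retry: rec Z.…, err: rec Z.…}}
[5] + ok  ok  now at !Unit.rec Z.…
[6] !Unit  ok  now at rec Z.…
[7] & done  ok  now at ?Int.?Unit.end
[8] ?Int  ok  now at ?Unit.end
all 8 steps conform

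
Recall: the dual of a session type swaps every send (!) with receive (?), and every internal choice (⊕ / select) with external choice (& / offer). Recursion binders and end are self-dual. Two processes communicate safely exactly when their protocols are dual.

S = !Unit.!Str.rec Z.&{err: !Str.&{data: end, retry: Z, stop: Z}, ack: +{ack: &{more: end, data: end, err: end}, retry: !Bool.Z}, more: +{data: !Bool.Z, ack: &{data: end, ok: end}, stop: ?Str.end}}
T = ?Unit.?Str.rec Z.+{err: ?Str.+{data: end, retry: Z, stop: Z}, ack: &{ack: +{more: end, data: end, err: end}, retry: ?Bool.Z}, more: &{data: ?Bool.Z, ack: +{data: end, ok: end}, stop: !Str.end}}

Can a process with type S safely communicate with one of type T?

YES

!Unit vs ?Unit  ok
  !Str vs ?Str  ok
    rec Z vs rec Z  ok (rec unchanged)
      &{err,ack,more} vs +{err,ack,more}  ok labels match
        [err]
          !Str vs ?Str  ok
            &{data,retry,stop} vs +{data,retry,stop}  ok labels match
              [data]
                end vs end  ok
              [retry]
                Z vs Z  ok
              [stop]
                Z vs Z  ok
        [ack]
          +{ack,retry} vs &{ack,retry}  ok labels match
            [ack]
              &{more,data,err} vs +{more,data,err}  ok labels match
                [more]
                  end vs end  ok
                [data]
                  end vs end  ok
                [err]
                  end vs end  ok
            [retry]
              !Bool vs ?Bool  ok
                Z vs Z  ok
        [more]
          +{data,ack,stop} vs &{data,ack,stop}  ok labels match
            [data]
              !Bool vs ?Bool  ok
                Z vs Z  ok
            [ack]
              &{data,ok} vs +{data,ok}  ok labels match
                [data]
                  end vs end  ok
                [ok]
                  end vs end  ok
            [stop]
              ?Str vs !Str  ok
                end vs end  ok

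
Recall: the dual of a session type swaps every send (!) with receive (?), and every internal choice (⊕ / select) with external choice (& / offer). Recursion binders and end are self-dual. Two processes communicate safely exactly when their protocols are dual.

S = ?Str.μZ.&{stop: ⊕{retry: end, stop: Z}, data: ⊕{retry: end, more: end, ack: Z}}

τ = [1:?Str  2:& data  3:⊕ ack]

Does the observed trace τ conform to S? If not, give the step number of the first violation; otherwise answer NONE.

NONE

[1] ?Str  ok  residual = μZ.…
[2] & data  ok  residual = ⊕{retry: end, more: end, ack: μZ.…}
[3] ⊕ ack  ok  residual = μZ.…
trace exhausted — no violation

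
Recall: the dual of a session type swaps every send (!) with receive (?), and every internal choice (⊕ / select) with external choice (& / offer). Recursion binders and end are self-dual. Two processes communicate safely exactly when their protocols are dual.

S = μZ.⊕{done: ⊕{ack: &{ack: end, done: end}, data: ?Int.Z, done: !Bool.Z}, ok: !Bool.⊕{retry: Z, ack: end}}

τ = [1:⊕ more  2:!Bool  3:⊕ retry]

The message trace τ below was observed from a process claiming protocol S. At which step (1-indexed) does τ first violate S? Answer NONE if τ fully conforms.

1

@1 got ⊕ more, protocol expects ⊕ done or ⊕ ok  ✗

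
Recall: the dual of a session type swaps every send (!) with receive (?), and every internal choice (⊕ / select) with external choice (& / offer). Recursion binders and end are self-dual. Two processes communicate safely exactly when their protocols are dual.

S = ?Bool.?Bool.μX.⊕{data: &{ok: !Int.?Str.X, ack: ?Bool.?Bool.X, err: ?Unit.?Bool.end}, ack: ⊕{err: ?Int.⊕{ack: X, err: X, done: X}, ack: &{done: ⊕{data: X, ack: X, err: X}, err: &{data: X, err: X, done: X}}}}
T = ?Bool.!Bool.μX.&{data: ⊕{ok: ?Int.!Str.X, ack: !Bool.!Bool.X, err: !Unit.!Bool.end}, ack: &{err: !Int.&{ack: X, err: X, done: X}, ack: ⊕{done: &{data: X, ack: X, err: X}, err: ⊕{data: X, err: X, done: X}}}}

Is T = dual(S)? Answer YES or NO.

?Bool | ?Bool  ✗ same direction on both sides — not dual

NO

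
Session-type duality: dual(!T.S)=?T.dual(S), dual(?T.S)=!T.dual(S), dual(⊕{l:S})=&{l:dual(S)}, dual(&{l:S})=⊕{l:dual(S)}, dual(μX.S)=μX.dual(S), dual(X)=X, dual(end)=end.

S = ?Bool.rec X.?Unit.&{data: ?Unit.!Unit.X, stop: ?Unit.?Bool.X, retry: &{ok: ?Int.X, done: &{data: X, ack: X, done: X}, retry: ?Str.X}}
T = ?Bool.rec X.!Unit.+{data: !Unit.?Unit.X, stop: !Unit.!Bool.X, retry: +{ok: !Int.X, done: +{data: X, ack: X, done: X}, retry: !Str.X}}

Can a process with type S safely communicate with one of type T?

?Bool | ?Bool  ✗ same direction on both sides — not dual

NO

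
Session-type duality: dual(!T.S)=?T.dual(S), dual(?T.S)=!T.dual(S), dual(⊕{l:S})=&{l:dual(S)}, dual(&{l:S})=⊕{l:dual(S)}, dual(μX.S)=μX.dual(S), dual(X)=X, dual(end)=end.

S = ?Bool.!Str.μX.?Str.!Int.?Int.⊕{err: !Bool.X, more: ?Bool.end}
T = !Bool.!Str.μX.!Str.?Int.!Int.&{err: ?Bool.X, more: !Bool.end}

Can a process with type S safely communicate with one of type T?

NO

?Bool vs !Bool  ✓
  !Str vs !Str  ✗ same direction on both sides — not dual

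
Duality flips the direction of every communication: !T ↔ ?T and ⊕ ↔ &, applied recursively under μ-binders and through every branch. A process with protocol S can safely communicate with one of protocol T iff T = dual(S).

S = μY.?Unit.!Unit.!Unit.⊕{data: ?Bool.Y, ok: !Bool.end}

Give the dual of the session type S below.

μY.!Unit.?Unit.?Unit.&{data: !Bool.Y, ok: ?Bool.end}

μY ↦ μY  (binder kept)
  ?Unit ↦ !Unit
    !Unit ↦ ?Unit
      !Unit ↦ ?Unit
        ⊕{data,ok} ↦ &{data,ok}  (⊕→&)
          • data:
            ?Bool ↦ !Bool
              Y ↦ Y
          • ok:
            !Bool ↦ ?Bool
              end ↦ end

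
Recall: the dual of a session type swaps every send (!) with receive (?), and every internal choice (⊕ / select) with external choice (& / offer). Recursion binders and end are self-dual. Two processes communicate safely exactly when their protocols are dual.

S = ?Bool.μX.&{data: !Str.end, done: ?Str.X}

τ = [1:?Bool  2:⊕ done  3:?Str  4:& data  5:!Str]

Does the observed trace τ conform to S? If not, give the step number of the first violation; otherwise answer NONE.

2

[1] ?Bool  ok  cont: μX.…
[2] got ⊕ done, protocol expects & data or & done  ✗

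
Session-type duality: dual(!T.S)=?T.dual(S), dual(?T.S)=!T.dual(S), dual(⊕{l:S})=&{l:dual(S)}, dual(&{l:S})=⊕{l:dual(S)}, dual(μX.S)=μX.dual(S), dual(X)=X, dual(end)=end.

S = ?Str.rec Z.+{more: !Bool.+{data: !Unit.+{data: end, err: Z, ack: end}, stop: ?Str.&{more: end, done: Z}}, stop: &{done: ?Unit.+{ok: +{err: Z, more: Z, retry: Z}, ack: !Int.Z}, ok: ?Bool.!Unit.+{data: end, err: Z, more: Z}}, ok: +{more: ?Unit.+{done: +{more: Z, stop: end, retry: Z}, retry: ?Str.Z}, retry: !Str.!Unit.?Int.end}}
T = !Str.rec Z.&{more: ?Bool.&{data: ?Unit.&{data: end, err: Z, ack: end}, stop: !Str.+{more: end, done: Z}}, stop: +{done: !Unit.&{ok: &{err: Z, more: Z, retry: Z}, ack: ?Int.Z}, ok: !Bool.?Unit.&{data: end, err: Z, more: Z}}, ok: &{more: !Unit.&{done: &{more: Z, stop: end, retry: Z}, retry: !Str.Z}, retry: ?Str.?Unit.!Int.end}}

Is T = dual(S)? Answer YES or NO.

YES

?Str vs !Str  ok
  rec Z vs rec Z  ok (μ self-dual)
    +{more,stop,ok} vs &{more,stop,ok}  ok label sets agree
      [more]
        !Bool vs ?Bool  ok
          +{data,stop} vs &{data,stop}  ok label sets agree
            [data]
              !Unit vs ?Unit  ok
                +{data,err,ack} vs &{data,err,ack}  ok label sets agree
                  [data]
                    end vs end  ok
                  [err]
                    Z vs Z  ok
                  [ack]
                    end vs end  ok
            [stop]
              ?Str vs !Str  ok
                &{more,done} vs +{more,done}  ok label sets agree
                  [more]
                    end vs end  ok
                  [done]
                    Z vs Z  ok
      [stop]
        &{done,ok} vs +{done,ok}  ok label sets agree
          [done]
            ?Unit vs !Unit  ok
              +{ok,ack} vs &{ok,ack}  ok label sets agree
                [ok]
                  +{err,more,retry} vs &{err,more,retry}  ok label sets agree
                    [err]
                      Z vs Z  ok
                    [more]
                      Z vs Z  ok
                    [retry]
                      Z vs Z  ok
                [ack]
                  !Int vs ?Int  ok
                    Z vs Z  ok
          [ok]
            ?Bool vs !Bool  ok
              !Unit vs ?Unit  ok
                +{data,err,more} vs &{data,err,more}  ok label sets agree
                  [data]
                    end vs end  ok
                  [err]
                    Z vs Z  ok
                  [more]
                    Z vs Z  ok
      [ok]
        +{more,retry} vs &{more,retry}  ok label sets agree
          [more]
            ?Unit vs !Unit  ok
              +{done,retry} vs &{done,retry}  ok label sets agree
                [done]
                  +{more,stop,retry} vs &{more,stop,retry}  ok label sets agree
                    [more]
                      Z vs Z  ok
                    [stop]
                      end vs end  ok
                    [retry]
                      Z vs Z  ok
                [retry]
                  ?Str vs !Str  ok
                    Z vs Z  ok
          [retry]
            !Str vs ?Str  ok
              !Unit vs ?Unit  ok
                ?Int vs !Int  ok
                  end vs end  ok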